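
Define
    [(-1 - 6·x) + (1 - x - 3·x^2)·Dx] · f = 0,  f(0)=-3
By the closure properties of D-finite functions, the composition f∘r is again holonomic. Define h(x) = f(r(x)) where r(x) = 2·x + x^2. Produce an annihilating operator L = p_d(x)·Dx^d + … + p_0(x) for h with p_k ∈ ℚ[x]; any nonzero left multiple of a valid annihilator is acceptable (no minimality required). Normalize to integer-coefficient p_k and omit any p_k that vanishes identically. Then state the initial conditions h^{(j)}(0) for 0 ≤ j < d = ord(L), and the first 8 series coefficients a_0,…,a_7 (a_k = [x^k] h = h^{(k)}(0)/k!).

f: a_k = -3, -3, -12, -21, -57, -120, -291, -651, …
f∘r: x↦r, Dx↦Dx/r' in L_f ⇒ L₀.
L = (2 + 26·x + 36·x^2 + 12·x^3) + (-1 + 2·x + 13·x^2 + 12·x^3 + 3·x^4)·Dx  (order 1).
h: a_k = -3, -6, -51, -216, -1176, -5790, -29613, -149256, …
ICs: h(0) = -3.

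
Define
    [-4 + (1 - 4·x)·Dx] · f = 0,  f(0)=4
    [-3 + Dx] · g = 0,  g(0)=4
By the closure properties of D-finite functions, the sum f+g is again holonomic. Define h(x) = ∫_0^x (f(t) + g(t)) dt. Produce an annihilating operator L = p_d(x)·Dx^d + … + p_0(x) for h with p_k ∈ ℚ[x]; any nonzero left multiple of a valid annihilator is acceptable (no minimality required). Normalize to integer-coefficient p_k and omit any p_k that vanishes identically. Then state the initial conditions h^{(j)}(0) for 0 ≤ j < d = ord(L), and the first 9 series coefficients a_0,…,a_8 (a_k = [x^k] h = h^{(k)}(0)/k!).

f: a_k = 4, 16, 64, 256, 1024, 4096, 16384, 65536, 262144, …
g: a_k = 4, 12, 18, 18, 27/2, 81/10, 81/20, 243/140, 729/1120, …
L₀ := lclm(L_f,L_g); ord L₀ ≤ 1+1.
h=∫h₀ ⇒ L = L₀·Dx.
L = (-60 - 144·x)·Dx + (23 + 72·x - 144·x^2)·Dx^2 + (-1 - 8·x + 48·x^2)·Dx^3  (order 3).
h: a_k = 0, 8, 14, 82/3, 137/2, 415/2, 41041/60, 46823/20, 9175283/1120, …
ICs: h(0) = 0, h′(0) = 8, h′′(0) = 28.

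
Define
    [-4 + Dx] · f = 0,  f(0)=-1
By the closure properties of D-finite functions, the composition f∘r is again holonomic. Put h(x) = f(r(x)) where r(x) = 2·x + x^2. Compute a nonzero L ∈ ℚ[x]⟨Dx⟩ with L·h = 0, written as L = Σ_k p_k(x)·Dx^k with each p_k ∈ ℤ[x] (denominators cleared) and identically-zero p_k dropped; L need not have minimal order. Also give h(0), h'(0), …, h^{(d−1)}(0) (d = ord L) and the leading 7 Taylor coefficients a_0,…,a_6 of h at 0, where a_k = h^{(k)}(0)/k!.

f: a_k = -1, -4, -8, -32/3, -32/3, -128/15, -256/45, …
L₀ from L_f via x↦r, Dx↦r'^{-1}Dx.
L = (-8 - 8·x) + Dx  (order 1).
h: a_k = -1, -8, -36, -352/3, -920/3, -3392/5, -59104/45, …
ICs: h(0) = -1.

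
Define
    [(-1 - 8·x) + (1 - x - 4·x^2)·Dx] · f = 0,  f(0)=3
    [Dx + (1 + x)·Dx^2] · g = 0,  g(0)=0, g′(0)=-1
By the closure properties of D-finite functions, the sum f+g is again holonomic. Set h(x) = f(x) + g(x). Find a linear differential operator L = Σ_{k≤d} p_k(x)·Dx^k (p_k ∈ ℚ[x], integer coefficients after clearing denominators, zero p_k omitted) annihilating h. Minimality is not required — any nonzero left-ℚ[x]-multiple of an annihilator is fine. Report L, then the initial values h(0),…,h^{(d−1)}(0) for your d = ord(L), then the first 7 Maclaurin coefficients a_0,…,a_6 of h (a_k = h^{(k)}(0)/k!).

f: a_k = 3, 3, 15, 27, 87, 195, 543, …
g: a_k = 0, -1, 1/2, -1/3, 1/4, -1/5, 1/6, …
L₀ := lclm(L_f,L_g); ord L₀ ≤ 1+2.
L = (74 + 562·x + 1120·x^2 + 1728·x^3 + 768·x^4)·Dx + (52 + 576·x + 1636·x^2 + 3264·x^3 + 3488·x^4 + 1280·x^5)·Dx^2 + (-11 - 41·x - 53·x^2 + 185·x^3 + 704·x^4 + 752·x^5 + 256·x^6)·Dx^3  (order 3).
h: a_k = 3, 2, 31/2, 80/3, 349/4, 974/5, 3259/6, …
ICs: h(0) = 3, h′(0) = 2, h′′(0) = 31.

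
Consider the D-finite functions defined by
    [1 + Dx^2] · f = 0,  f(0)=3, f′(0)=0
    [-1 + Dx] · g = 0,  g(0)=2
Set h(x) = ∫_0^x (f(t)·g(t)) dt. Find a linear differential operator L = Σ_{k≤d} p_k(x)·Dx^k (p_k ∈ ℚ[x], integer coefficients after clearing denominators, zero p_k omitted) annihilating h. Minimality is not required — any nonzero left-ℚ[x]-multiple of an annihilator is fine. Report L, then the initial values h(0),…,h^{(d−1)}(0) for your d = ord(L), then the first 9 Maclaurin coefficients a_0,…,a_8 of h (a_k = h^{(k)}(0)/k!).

L = 2·Dx - 2·Dx^2 + Dx^3  (order 3).
h: a_k = 0, 6, 3, 0, -1/2, -1/5, -1/30, 0, 1/840, …
ICs: h(0) = 0, h′(0) = 6, h′′(0) = 6.

f: a_k = 3, 0, -3/2, 0, 1/8, 0, -1/240, 0, 1/13440, …
g: a_k = 2, 2, 1, 1/3, 1/12, 1/60, 1/360, 1/2520, 1/20160, …
h₀=f·g: eliminate ⇒ L₀, order ≤ 2·1.
h=∫h₀ ⇒ L = L₀·Dx.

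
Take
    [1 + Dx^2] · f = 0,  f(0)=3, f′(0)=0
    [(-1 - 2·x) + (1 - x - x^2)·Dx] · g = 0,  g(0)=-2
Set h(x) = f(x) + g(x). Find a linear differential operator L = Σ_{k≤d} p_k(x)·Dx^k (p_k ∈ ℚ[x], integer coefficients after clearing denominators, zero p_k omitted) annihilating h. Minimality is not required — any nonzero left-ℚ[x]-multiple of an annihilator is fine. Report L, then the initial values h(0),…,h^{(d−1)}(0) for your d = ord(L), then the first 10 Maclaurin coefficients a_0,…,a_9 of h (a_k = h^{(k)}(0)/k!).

f: a_k = 3, 0, -3/2, 0, 1/8, 0, -1/240, 0, 1/13440, 0, …
g: a_k = -2, -2, -4, -6, -10, -16, -26, -42, -68, -110, …
h₀=f+g: left-lcm gives L₀, ord ≤ 3.
L = (-19 - 48·x - 31·x^2 - 24·x^3 - 5·x^4 - 2·x^5) + (5 - x - 4·x^2 - 7·x^3 - 6·x^4 - 3·x^5 - x^6)·Dx + (-19 - 48·x - 31·x^2 - 24·x^3 - 5·x^4 - 2·x^5)·Dx^2 + (5 - x - 4·x^2 - 7·x^3 - 6·x^4 - 3·x^5 - x^6)·Dx^3  (order 3).
h: a_k = 1, -2, -11/2, -6, -79/8, -16, -6241/240, -42, -913919/13440, -110, …
ICs: h(0) = 1, h′(0) = -2, h′′(0) = -11.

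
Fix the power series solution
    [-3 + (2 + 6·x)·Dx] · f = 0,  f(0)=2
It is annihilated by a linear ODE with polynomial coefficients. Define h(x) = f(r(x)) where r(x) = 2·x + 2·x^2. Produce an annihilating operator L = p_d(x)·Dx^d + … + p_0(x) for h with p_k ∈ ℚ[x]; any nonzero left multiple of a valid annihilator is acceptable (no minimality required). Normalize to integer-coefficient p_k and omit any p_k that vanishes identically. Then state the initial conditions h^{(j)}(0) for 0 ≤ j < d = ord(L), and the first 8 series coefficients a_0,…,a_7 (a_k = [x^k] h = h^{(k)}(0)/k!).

L = (-3 - 6·x) + (1 + 6·x + 6·x^2)·Dx  (order 1).
h: a_k = 2, 6, -3, 9, -117/4, 405/4, -2943/8, 11097/8, …
ICs: h(0) = 2.

f: a_k = 2, 3, -9/4, 27/8, -405/64, 1701/128, -15309/512, 72171/1024, …
Substitute x→r, Dx→(1/r')Dx; clear ⇒ L₀.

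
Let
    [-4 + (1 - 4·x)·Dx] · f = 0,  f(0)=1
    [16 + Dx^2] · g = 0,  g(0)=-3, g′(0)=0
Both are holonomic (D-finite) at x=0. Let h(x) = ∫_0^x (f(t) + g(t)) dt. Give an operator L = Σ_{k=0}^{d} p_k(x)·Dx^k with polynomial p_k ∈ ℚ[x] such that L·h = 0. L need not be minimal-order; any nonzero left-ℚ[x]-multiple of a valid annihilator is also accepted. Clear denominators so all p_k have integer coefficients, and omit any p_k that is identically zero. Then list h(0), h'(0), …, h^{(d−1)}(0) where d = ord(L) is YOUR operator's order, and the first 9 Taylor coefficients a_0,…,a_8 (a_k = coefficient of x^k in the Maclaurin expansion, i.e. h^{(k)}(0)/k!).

L = (448 - 512·x + 1024·x^2)·Dx + (-48 + 320·x - 768·x^2 + 1024·x^3)·Dx^2 + (28 - 32·x + 64·x^2)·Dx^3 + (-3 + 20·x - 48·x^2 + 64·x^3)·Dx^4  (order 4).
h: a_k = 0, -2, 2, 40/3, 16, 224/5, 512/3, 61696/105, 2048, …
ICs: h(0) = 0, h′(0) = -2, h′′(0) = 4, h′′′(0) = 80.

f: a_k = 1, 4, 16, 64, 256, 1024, 4096, 16384, 65536, …
g: a_k = -3, 0, 24, 0, -32, 0, 256/15, 0, -512/105, …
L₀ := lclm(L_f,L_g); ord L₀ ≤ 1+2.
∫: right-multiply L₀ by Dx.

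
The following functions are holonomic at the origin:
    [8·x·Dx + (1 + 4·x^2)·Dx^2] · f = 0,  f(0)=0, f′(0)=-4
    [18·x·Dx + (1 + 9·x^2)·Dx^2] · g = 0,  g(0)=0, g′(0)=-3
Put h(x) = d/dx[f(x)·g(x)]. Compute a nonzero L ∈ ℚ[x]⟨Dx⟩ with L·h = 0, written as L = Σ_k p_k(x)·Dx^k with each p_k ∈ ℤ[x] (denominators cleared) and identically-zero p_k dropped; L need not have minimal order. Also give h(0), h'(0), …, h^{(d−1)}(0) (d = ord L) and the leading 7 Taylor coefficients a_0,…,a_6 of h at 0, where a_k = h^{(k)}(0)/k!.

f: a_k = 0, -4, 0, 16/3, 0, -64/5, 0, …
g: a_k = 0, -3, 0, 9, 0, -243/5, 0, …
Sym-product of L_f,L_g gives L₀ (≤ ord 4).
h=h₀': d/dx-closure on L₀ ⇒ L.
L = (-864·x - 18720·x^3 - 82944·x^5 + 134784·x^7 + 1119744·x^9) + (-52 - 3036·x^2 - 33696·x^4 - 72576·x^6 + 471744·x^8 + 1679616·x^10)·Dx + (-104·x - 2072·x^3 - 11232·x^5 + 13968·x^7 + 269568·x^9 + 559872·x^11)·Dx^2 + (-1 - 26·x^2 - 205·x^4 + 7380·x^8 + 33696·x^10 + 46656·x^12)·Dx^3  (order 3).
h: a_k = 0, 24, 0, -208, 0, 8424/5, 0, …
ICs: h(0) = 0, h′(0) = 24, h′′(0) = 0.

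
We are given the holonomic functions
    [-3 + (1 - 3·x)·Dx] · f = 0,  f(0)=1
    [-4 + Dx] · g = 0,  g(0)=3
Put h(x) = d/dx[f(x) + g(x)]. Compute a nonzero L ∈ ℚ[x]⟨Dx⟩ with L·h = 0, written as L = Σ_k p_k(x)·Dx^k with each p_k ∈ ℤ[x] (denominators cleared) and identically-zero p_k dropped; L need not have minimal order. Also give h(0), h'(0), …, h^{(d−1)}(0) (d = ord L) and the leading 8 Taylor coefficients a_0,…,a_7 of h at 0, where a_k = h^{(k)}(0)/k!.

f: a_k = 1, 3, 9, 27, 81, 243, 729, 2187, …
g: a_k = 3, 12, 24, 32, 32, 128/5, 256/15, 1024/105, …
f+g: L₀ = lclm(L_f,L_g), ord ≤ 1+1.
Differentiate: ansatz ord ≤ ord L₀ ⇒ L.
L = (60 + 144·x) + (-19 - 48·x + 72·x^2)·Dx + (1 + 3·x - 18·x^2)·Dx^2  (order 2).
h: a_k = 15, 66, 177, 452, 1343, 22382/5, 230659/15, 5515336/105, …
ICs: h(0) = 15, h′(0) = 66.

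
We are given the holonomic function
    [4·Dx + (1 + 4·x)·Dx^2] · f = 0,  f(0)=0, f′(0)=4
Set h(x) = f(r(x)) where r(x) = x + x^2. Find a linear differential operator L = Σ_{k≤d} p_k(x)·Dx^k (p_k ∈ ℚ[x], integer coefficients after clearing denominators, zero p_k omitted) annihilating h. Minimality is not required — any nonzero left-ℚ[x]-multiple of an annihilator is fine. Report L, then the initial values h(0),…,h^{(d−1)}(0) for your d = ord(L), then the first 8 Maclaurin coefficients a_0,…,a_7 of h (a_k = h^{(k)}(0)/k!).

f: a_k = 0, 4, -8, 64/3, -64, 1024/5, -2048/3, 16384/7, …
h₀=f(r): pull back L_f along r ⇒ L₀.
L = 2·Dx + (1 + 2·x)·Dx^2  (order 2).
h: a_k = 0, 4, -4, 16/3, -8, 64/5, -64/3, 256/7, …
ICs: h(0) = 0, h′(0) = 4.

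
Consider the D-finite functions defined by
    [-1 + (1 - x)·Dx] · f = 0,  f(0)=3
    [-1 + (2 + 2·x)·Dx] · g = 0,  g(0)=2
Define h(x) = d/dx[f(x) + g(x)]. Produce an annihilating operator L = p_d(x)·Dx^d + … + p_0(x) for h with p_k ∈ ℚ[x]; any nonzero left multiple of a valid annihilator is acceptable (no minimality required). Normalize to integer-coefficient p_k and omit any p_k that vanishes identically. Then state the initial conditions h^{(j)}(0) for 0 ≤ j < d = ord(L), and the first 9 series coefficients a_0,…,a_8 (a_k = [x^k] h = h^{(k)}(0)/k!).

f: a_k = 3, 3, 3, 3, 3, 3, 3, 3, 3, …
g: a_k = 2, 1, -1/4, 1/8, -5/64, 7/128, -21/512, 33/1024, -429/16384, …
L₀ := lclm(L_f,L_g); ord L₀ ≤ 1+1.
h=h₀': d/dx-closure on L₀ ⇒ L.
L = (-18 - 6·x) + (-21 - 54·x - 21·x^2)·Dx + (10 + 6·x - 10·x^2 - 6·x^3)·Dx^2  (order 2).
h: a_k = 4, 11/2, 75/8, 187/16, 1955/128, 4545/256, 21735/1024, 48723/2048, 891171/32768, …
ICs: h(0) = 4, h′(0) = 11/2.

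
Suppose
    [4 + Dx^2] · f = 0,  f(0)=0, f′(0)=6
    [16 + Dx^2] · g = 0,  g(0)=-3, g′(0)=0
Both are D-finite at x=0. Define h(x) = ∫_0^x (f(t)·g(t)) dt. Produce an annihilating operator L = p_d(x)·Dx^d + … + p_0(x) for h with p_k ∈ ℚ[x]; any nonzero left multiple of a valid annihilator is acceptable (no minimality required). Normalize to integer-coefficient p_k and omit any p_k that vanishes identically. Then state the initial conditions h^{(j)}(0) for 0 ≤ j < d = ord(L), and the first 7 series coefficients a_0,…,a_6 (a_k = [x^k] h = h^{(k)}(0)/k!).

L = 144·Dx + 40·Dx^3 + Dx^5  (order 5).
h: a_k = 0, 0, -9, 0, 39, 0, -242/5, …
ICs: h(0) = 0, h′(0) = 0, h′′(0) = -18, h′′′(0) = 0, h′′′′(0) = 936.

f: a_k = 0, 6, 0, -4, 0, 4/5, 0, …
g: a_k = -3, 0, 24, 0, -32, 0, 256/15, …
f·g: L₀ = L_f ⊗_s L_g, ord ≤ 2·2.
h=∫₀ˣh₀: take L = L₀·Dx.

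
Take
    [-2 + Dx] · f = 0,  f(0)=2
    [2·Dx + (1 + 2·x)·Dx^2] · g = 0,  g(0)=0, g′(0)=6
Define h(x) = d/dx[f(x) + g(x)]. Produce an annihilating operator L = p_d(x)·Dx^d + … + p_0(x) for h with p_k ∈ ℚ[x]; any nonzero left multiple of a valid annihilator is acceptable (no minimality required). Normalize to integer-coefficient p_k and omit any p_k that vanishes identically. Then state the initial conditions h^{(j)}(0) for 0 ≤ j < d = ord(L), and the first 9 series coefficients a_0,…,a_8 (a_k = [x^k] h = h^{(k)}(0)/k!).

L = (-6 - 4·x) + (1 - 4·x - 4·x^2)·Dx + (1 + 3·x + 2·x^2)·Dx^2  (order 2).
h: a_k = 10, -4, 32, -128/3, 296/3, -2864/15, 17296/45, -241888/315, 483848/315, …
ICs: h(0) = 10, h′(0) = -4.

f: a_k = 2, 4, 4, 8/3, 4/3, 8/15, 8/45, 16/315, 4/315, …
g: a_k = 0, 6, -6, 8, -12, 96/5, -32, 384/7, -96, …
Sum ⇒ L₀ = lclm(L_f,L_g) in ℚ(x)⟨Dx⟩.
h₀' ⇒ L via d/dx closure of L₀.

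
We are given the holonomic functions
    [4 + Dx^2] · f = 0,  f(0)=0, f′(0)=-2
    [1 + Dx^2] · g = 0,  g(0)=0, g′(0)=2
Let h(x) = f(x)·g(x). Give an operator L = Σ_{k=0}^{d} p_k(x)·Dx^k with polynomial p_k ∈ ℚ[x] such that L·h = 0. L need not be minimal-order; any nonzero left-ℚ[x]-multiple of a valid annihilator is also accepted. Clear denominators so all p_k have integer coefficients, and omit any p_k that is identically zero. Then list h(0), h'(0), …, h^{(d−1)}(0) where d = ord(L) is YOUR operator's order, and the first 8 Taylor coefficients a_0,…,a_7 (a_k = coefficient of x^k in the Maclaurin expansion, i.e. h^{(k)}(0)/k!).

L = 9 + 10·Dx^2 + Dx^4  (order 4).
h: a_k = 0, 0, -4, 0, 10/3, 0, -91/90, 0, …
ICs: h(0) = 0, h′(0) = 0, h′′(0) = -8, h′′′(0) = 0.

f: a_k = 0, -2, 0, 4/3, 0, -4/15, 0, 8/315, …
g: a_k = 0, 2, 0, -1/3, 0, 1/60, 0, -1/2520, …
h₀=f·g: eliminate ⇒ L₀, order ≤ 2·2.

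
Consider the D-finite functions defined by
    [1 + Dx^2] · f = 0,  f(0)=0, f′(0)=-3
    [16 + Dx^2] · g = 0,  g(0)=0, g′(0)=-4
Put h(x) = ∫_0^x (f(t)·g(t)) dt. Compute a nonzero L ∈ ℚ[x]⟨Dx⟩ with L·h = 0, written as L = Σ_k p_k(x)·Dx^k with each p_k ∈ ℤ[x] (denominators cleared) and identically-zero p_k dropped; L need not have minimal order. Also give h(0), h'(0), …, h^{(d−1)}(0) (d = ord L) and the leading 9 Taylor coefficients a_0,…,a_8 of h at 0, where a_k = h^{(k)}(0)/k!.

L = 225·Dx + 34·Dx^3 + Dx^5  (order 5).
h: a_k = 0, 0, 0, 4, 0, -34/5, 0, 133/30, 0, …
ICs: h(0) = 0, h′(0) = 0, h′′(0) = 0, h′′′(0) = 24, h′′′′(0) = 0.

f: a_k = 0, -3, 0, 1/2, 0, -1/40, 0, 1/1680, 0, …
g: a_k = 0, -4, 0, 32/3, 0, -128/15, 0, 1024/315, 0, …
Sym-product of L_f,L_g gives L₀ (≤ ord 4).
Integrate: L := L₀·Dx.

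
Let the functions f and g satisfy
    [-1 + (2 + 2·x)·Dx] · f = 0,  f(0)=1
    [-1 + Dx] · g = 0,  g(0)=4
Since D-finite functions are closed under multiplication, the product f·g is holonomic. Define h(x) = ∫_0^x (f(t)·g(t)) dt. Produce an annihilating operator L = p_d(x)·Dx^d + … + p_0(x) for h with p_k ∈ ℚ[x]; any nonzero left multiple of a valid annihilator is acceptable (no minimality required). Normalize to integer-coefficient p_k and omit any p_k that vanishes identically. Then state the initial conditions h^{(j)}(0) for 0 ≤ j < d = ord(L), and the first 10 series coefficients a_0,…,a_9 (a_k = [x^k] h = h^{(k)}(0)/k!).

f: a_k = 1, 1/2, -1/8, 1/16, -5/128, 7/256, -21/1024, 33/2048, -429/32768, 715/65536, …
g: a_k = 4, 4, 2, 2/3, 1/6, 1/30, 1/180, 1/1260, 1/10080, 1/90720, …
Sym-product of L_f,L_g gives L₀ (≤ ord 1).
Integrate: L := L₀·Dx.
L = (-3 - 2·x)·Dx + (2 + 2·x)·Dx^2  (order 2).
h: a_k = 0, 4, 3, 7/6, 17/48, 11/160, 107/5760, -89/80640, 1123/430080, -39551/23224320, …
ICs: h(0) = 0, h′(0) = 4.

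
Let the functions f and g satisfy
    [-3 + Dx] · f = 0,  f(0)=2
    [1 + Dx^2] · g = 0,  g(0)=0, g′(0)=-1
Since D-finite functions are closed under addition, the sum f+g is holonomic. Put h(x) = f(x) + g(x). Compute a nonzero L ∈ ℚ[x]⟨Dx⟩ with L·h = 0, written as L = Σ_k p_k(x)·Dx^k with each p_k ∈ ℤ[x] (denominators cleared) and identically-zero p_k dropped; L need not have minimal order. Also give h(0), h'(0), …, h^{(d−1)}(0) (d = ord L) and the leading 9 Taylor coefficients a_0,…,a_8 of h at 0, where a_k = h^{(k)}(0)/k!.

L = -3 + Dx - 3·Dx^2 + Dx^3  (order 3).
h: a_k = 2, 5, 9, 55/6, 27/4, 97/24, 81/40, 125/144, 729/2240, …
ICs: h(0) = 2, h′(0) = 5, h′′(0) = 18.

f: a_k = 2, 6, 9, 9, 27/4, 81/20, 81/40, 243/280, 729/2240, …
g: a_k = 0, -1, 0, 1/6, 0, -1/120, 0, 1/5040, 0, …
Sum ⇒ L₀ = lclm(L_f,L_g) in ℚ(x)⟨Dx⟩.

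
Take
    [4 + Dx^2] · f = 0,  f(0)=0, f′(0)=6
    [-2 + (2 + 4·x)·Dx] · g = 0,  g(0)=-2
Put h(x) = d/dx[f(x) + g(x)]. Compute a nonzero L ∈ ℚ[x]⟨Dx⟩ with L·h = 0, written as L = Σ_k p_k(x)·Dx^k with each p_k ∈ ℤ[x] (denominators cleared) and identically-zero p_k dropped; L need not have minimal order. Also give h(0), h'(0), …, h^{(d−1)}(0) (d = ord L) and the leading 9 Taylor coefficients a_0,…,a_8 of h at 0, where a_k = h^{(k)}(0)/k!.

L = (-76 - 64·x - 64·x^2) + (-28 - 120·x - 192·x^2 - 128·x^3)·Dx + (-19 - 16·x - 16·x^2)·Dx^2 + (-7 - 30·x - 48·x^2 - 32·x^3)·Dx^3  (order 3).
h: a_k = 4, 2, -15, 5, -19/4, 63/4, -3529/120, 429/8, -675419/6720, …
ICs: h(0) = 4, h′(0) = 2, h′′(0) = -30.

f: a_k = 0, 6, 0, -4, 0, 4/5, 0, -8/105, 0, …
g: a_k = -2, -2, 1, -1, 5/4, -7/4, 21/8, -33/8, 429/64, …
Weyl lclm of L_f,L_g ⇒ L₀ (ord ≤ 3).
Derive L from L₀ (diff closure).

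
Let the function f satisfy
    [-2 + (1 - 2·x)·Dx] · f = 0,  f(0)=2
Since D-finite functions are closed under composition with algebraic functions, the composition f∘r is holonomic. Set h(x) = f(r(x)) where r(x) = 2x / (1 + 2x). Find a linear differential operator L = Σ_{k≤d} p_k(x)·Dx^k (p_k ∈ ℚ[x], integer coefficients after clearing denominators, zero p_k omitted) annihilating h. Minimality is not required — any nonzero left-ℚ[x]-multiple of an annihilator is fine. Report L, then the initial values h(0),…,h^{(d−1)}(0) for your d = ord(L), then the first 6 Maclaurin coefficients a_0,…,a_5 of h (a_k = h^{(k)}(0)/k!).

L = 4 + (-1 + 4·x^2)·Dx  (order 1).
h: a_k = 2, 8, 16, 32, 64, 128, …
ICs: h(0) = 2.

f: a_k = 2, 4, 8, 16, 32, 64, …
h₀=f(r): pull back L_f along r ⇒ L₀.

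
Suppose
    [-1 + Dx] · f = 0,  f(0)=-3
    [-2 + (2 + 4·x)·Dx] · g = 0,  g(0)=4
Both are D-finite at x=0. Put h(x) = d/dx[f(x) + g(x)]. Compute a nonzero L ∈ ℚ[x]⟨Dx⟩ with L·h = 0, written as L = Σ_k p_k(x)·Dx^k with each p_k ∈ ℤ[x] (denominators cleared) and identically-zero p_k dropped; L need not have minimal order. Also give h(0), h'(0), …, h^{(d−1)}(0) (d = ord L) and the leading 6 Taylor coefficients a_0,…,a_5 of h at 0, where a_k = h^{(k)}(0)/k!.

L = (-2 - x) + (1 - 2·x - 2·x^2)·Dx + (1 + 3·x + 2·x^2)·Dx^2  (order 2).
h: a_k = 1, -7, 9/2, -21/2, 139/8, -1261/40, …
ICs: h(0) = 1, h′(0) = -7.

f: a_k = -3, -3, -3/2, -1/2, -1/8, -1/40, …
g: a_k = 4, 4, -2, 2, -5/2, 7/2, …
L₀ := lclm(L_f,L_g); ord L₀ ≤ 1+1.
h₀' ⇒ L via d/dx closure of L₀.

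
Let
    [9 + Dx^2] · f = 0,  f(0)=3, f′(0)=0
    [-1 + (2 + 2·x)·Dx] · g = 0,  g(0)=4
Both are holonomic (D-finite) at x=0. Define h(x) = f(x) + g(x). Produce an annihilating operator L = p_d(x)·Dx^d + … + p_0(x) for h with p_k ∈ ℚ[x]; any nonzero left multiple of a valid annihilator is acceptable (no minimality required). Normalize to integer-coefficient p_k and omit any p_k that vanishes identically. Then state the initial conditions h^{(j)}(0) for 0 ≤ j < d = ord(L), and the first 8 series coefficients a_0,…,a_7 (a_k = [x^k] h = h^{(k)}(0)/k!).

L = (-351 - 648·x - 324·x^2) + (630 + 1926·x + 1944·x^2 + 648·x^3)·Dx + (-39 - 72·x - 36·x^2)·Dx^2 + (70 + 214·x + 216·x^2 + 72·x^3)·Dx^3  (order 3).
h: a_k = 7, 2, -14, 1/4, 319/32, 7/64, -3993/1280, 33/512, …
ICs: h(0) = 7, h′(0) = 2, h′′(0) = -28.

f: a_k = 3, 0, -27/2, 0, 81/8, 0, -243/80, 0, …
g: a_k = 4, 2, -1/2, 1/4, -5/32, 7/64, -21/256, 33/512, …
L₀ := lclm(L_f,L_g); ord L₀ ≤ 2+1.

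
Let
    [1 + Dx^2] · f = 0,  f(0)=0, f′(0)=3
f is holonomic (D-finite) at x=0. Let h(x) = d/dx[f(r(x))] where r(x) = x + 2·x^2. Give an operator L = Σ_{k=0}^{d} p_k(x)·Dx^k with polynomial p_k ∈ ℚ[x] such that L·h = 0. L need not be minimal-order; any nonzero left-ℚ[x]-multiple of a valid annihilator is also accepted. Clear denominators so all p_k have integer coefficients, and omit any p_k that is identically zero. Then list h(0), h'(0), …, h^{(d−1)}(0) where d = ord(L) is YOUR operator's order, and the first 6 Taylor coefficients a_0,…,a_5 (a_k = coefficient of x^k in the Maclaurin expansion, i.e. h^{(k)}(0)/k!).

f: a_k = 0, 3, 0, -1/2, 0, 1/40, …
Substitute x→r, Dx→(1/r')Dx; clear ⇒ L₀.
Differentiate: ansatz ord ≤ ord L₀ ⇒ L.
L = (49 + 16·x + 96·x^2 + 256·x^3 + 256·x^4) + (-12 - 48·x)·Dx + (1 + 8·x + 16·x^2)·Dx^2  (order 2).
h: a_k = 3, 12, -3/2, -12, -239/8, -45/2, …
ICs: h(0) = 3, h′(0) = 12.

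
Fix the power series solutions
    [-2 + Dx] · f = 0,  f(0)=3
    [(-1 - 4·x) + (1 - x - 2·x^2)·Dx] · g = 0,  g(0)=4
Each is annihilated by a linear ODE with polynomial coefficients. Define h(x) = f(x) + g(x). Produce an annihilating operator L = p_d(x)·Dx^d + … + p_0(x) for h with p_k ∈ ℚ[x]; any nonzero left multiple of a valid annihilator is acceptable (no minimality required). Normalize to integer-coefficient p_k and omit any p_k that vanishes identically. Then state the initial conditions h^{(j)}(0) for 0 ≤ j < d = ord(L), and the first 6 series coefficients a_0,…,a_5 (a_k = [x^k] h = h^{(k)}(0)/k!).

L = (8 + 12·x + 72·x^2 + 32·x^3) + (-2 - 20·x - 36·x^2 + 16·x^3 + 16·x^4)·Dx + (-1 + 7·x - 16·x^3 - 8·x^4)·Dx^2  (order 2).
h: a_k = 7, 10, 18, 24, 46, 424/5, …
ICs: h(0) = 7, h′(0) = 10.

f: a_k = 3, 6, 6, 4, 2, 4/5, …
g: a_k = 4, 4, 12, 20, 44, 84, …
Sum ⇒ L₀ = lclm(L_f,L_g) in ℚ(x)⟨Dx⟩.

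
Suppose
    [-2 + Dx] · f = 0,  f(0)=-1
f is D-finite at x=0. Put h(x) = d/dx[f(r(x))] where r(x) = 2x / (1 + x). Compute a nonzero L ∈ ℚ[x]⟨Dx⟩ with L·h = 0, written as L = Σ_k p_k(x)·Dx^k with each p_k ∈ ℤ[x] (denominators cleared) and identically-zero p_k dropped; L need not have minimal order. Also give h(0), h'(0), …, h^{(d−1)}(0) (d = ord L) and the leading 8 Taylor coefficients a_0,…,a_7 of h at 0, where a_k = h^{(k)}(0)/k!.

f: a_k = -1, -2, -2, -4/3, -2/3, -4/15, -4/45, -8/315, …
L₀ from L_f via x↦r, Dx↦r'^{-1}Dx.
h=h₀': d/dx-closure on L₀ ⇒ L.
L = (2 - 2·x) + (-1 - 2·x - x^2)·Dx  (order 1).
h: a_k = -4, -8, 4, 16/3, -28/3, 88/15, 68/45, -2528/315, …
ICs: h(0) = -4.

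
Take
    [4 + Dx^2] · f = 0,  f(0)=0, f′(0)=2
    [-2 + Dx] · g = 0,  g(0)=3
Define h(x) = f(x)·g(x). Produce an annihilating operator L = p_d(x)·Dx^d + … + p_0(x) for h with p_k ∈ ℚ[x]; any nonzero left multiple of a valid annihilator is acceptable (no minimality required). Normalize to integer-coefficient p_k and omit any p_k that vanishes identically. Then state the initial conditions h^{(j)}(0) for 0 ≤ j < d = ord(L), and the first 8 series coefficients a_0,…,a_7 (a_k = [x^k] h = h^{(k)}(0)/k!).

f: a_k = 0, 2, 0, -4/3, 0, 4/15, 0, -8/315, …
g: a_k = 3, 6, 6, 4, 2, 4/5, 4/15, 8/105, …
Product ⇒ symmetric product L₀, ord ≤ 2.
L = 8 - 4·Dx + Dx^2  (order 2).
h: a_k = 0, 6, 12, 8, 0, -16/5, -32/15, -64/105, …
ICs: h(0) = 0, h′(0) = 6.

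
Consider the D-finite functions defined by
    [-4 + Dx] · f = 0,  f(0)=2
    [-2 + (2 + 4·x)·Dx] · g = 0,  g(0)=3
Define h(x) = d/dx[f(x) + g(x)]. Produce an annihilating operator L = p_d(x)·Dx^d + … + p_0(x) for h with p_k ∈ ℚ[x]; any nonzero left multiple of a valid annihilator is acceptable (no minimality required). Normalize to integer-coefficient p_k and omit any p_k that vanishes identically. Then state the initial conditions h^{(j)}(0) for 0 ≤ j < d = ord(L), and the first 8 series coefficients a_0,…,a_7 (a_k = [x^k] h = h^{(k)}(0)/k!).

L = (-28 - 32·x) + (-13 - 64·x - 64·x^2)·Dx + (5 + 18·x + 16·x^2)·Dx^2  (order 2).
h: a_k = 11, 29, 137/2, 467/6, 2363/24, 5357/120, 63953/720, -274333/5040, …
ICs: h(0) = 11, h′(0) = 29.

f: a_k = 2, 8, 16, 64/3, 64/3, 256/15, 512/45, 2048/315, …
g: a_k = 3, 3, -3/2, 3/2, -15/8, 21/8, -63/16, 99/16, …
Sum ⇒ L₀ = lclm(L_f,L_g) in ℚ(x)⟨Dx⟩.
h=h₀': d/dx-closure on L₀ ⇒ L.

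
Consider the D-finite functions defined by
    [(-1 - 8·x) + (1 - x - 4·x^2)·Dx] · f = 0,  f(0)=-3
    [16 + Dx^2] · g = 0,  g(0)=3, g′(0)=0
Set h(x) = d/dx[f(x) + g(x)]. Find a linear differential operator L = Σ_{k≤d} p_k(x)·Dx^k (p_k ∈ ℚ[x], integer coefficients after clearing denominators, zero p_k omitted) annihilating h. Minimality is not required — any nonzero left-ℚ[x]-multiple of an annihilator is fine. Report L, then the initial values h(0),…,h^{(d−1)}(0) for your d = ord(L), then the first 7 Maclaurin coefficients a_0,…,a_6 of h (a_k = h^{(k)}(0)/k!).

L = (6848 + 35072·x + 150784·x^2 + 87040·x^3 + 204800·x^4 + 147456·x^5 + 196608·x^6) + (-560 - 4048·x + 5184·x^2 + 13952·x^3 + 2560·x^4 + 18432·x^5 + 57344·x^6 + 65536·x^7)·Dx + (428 + 2192·x + 9424·x^2 + 5440·x^3 + 12800·x^4 + 9216·x^5 + 12288·x^6)·Dx^2 + (-35 - 253·x + 324·x^2 + 872·x^3 + 160·x^4 + 1152·x^5 + 3584·x^6 + 4096·x^7)·Dx^3  (order 3).
h: a_k = -3, -78, -81, -220, -975, -16802/5, -9261, …
ICs: h(0) = -3, h′(0) = -78, h′′(0) = -162.

f: a_k = -3, -3, -15, -27, -87, -195, -543, …
g: a_k = 3, 0, -24, 0, 32, 0, -256/15, …
L₀ := lclm(L_f,L_g); ord L₀ ≤ 1+2.
Derive L from L₀ (diff closure).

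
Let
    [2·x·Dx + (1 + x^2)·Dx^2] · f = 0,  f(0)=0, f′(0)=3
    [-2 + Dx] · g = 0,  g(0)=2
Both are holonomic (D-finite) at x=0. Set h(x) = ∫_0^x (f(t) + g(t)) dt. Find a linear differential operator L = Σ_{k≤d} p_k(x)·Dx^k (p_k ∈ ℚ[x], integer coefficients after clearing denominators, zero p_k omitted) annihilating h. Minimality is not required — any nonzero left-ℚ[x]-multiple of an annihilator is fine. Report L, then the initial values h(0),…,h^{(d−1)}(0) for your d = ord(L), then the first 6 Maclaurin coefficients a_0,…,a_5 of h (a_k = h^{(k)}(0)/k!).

L = (2 - 4·x - 6·x^2 - 4·x^3)·Dx^2 + (-3 - x^2 - 2·x^4)·Dx^3 + (1 + x + 2·x^2 + x^3 + x^4)·Dx^4  (order 4).
h: a_k = 0, 2, 7/2, 4/3, 5/12, 4/15, …
ICs: h(0) = 0, h′(0) = 2, h′′(0) = 7, h′′′(0) = 8.

f: a_k = 0, 3, 0, -1, 0, 3/5, …
g: a_k = 2, 4, 4, 8/3, 4/3, 8/15, …
f+g: L₀ = lclm(L_f,L_g), ord ≤ 2+1.
∫: right-multiply L₀ by Dx.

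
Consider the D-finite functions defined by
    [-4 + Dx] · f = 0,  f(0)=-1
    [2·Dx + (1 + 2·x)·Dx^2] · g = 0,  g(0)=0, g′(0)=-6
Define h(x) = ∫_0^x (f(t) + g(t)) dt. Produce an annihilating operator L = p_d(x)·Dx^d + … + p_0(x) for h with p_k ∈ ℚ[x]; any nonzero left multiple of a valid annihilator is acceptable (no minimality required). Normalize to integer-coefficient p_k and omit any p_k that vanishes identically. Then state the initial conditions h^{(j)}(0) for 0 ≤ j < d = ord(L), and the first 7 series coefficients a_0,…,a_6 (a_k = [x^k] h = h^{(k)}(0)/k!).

f: a_k = -1, -4, -8, -32/3, -32/3, -128/15, -256/45, …
g: a_k = 0, -6, 6, -8, 12, -96/5, 32, …
L₀ := lclm(L_f,L_g); ord L₀ ≤ 1+2.
Integrate: L := L₀·Dx.
L = (-32 - 32·x)·Dx^2 + (-4 - 32·x - 32·x^2)·Dx^3 + (3 + 10·x + 8·x^2)·Dx^4  (order 4).
h: a_k = 0, -1, -5, -2/3, -14/3, 4/15, -208/45, …
ICs: h(0) = 0, h′(0) = -1, h′′(0) = -10, h′′′(0) = -4.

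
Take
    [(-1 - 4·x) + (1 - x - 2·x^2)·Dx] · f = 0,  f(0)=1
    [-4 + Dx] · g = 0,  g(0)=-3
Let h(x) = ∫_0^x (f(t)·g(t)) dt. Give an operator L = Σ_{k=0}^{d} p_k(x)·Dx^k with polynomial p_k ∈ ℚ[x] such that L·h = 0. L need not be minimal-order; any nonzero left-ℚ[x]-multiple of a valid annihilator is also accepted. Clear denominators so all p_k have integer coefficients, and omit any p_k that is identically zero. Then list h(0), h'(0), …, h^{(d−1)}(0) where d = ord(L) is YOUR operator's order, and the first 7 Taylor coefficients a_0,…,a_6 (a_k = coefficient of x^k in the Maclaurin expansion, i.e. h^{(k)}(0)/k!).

L = (5 - 8·x^2)·Dx + (-1 + x + 2·x^2)·Dx^2  (order 2).
h: a_k = 0, -3, -15/2, -15, -107/4, -229/5, -781/10, …
ICs: h(0) = 0, h′(0) = -3.

f: a_k = 1, 1, 3, 5, 11, 21, 43, …
g: a_k = -3, -12, -24, -32, -32, -128/5, -256/15, …
h₀=f·g: eliminate ⇒ L₀, order ≤ 1·1.
h=∫₀ˣh₀: take L = L₀·Dx.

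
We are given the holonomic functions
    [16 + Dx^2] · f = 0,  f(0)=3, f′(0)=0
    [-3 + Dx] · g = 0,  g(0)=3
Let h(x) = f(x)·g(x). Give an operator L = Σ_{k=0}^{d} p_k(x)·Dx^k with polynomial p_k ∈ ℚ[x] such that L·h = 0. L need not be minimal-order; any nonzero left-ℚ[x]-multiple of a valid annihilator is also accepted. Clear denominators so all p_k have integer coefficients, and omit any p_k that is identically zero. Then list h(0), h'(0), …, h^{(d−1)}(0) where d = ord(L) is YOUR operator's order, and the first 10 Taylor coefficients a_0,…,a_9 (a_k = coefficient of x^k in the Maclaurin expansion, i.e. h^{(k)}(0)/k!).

f: a_k = 3, 0, -24, 0, 32, 0, -256/15, 0, 512/105, 0, …
g: a_k = 3, 9, 27/2, 27/2, 81/8, 243/40, 243/80, 729/560, 2187/4480, 729/4480, …
Product ⇒ symmetric product L₀, ord ≤ 2.
L = 25 - 6·Dx + Dx^2  (order 2).
h: a_k = 9, 27, -63/2, -351/2, -1581/8, -711/40, 11753/80, 76443/560, 164833/4480, -102453/4480, …
ICs: h(0) = 9, h′(0) = 27.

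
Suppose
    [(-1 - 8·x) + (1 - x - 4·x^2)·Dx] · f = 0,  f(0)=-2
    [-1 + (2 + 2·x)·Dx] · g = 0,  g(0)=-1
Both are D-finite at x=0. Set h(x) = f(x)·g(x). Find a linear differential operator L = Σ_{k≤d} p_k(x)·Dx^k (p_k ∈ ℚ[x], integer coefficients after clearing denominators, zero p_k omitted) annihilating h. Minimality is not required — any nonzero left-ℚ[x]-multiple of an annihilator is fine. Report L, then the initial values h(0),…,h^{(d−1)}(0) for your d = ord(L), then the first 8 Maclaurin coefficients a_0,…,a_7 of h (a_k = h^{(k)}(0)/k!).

L = (3 + 17·x + 12·x^2) + (-2 + 10·x^2 + 8·x^3)·Dx  (order 1).
h: a_k = 2, 3, 43/4, 183/8, 4211/64, 20141/128, 215295/512, 1075135/1024, …
ICs: h(0) = 2.

f: a_k = -2, -2, -10, -18, -58, -130, -362, -882, …
g: a_k = -1, -1/2, 1/8, -1/16, 5/128, -7/256, 21/1024, -33/2048, …
f·g: L₀ = L_f ⊗_s L_g, ord ≤ 1·1.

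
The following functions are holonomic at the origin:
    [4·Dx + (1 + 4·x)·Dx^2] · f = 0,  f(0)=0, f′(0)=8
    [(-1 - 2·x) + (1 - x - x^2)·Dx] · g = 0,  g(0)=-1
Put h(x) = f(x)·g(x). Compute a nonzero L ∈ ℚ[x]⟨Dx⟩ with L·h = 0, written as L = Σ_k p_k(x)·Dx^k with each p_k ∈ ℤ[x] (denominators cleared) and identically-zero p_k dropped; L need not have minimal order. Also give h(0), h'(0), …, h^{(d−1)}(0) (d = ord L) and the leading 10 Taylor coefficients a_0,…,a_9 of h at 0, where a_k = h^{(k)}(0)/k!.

f: a_k = 0, 8, -16, 128/3, -128, 2048/5, -4096/3, 32768/7, -16384, 524288/9, …
g: a_k = -1, -1, -2, -3, -5, -8, -13, -21, -34, -55, …
L₀ := L_f ⊗_s L_g (sym. prod.), ord ≤ 2.
L = (6 + 16·x) + (-2 + 16·x + 20·x^2)·Dx + (-1 - 3·x + 5·x^2 + 4·x^3)·Dx^2  (order 2).
h: a_k = 0, -8, 8, -128/3, 280/3, -5384/15, 16496/15, -137912/35, 1422056/105, -3065024/63, …
ICs: h(0) = 0, h′(0) = -8.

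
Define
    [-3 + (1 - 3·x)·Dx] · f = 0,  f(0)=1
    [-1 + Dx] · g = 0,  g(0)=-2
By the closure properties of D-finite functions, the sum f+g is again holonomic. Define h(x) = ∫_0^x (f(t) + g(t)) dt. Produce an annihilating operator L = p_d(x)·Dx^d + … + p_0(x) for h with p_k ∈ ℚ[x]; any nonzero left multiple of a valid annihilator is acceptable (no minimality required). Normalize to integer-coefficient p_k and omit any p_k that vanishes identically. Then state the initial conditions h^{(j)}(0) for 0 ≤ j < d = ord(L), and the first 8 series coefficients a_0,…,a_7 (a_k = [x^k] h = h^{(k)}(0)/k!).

L = (-15 - 9·x)·Dx + (17 + 6·x - 9·x^2)·Dx^2 + (-2 + 3·x + 9·x^2)·Dx^3  (order 3).
h: a_k = 0, -1, 1/2, 8/3, 20/3, 971/60, 14579/360, 262439/2520, …
ICs: h(0) = 0, h′(0) = -1, h′′(0) = 1.

f: a_k = 1, 3, 9, 27, 81, 243, 729, 2187, …
g: a_k = -2, -2, -1, -1/3, -1/12, -1/60, -1/360, -1/2520, …
h₀=f+g: left-lcm gives L₀, ord ≤ 2.
∫: right-multiply L₀ by Dx.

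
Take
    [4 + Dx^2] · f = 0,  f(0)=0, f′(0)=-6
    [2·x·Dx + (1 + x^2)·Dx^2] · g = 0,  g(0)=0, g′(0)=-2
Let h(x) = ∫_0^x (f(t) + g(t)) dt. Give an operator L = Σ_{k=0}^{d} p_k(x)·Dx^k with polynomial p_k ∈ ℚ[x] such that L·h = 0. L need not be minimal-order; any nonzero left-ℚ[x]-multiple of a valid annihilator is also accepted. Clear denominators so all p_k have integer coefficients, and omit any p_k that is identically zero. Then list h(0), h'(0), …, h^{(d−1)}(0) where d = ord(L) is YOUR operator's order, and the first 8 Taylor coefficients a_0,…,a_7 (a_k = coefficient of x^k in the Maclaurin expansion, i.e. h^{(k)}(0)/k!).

L = (-32·x + 80·x^3 + 16·x^5)·Dx^2 + (4 + 32·x^2 + 36·x^4 + 8·x^6)·Dx^3 + (-8·x + 20·x^3 + 4·x^5)·Dx^4 + (1 + 8·x^2 + 9·x^4 + 2·x^6)·Dx^5  (order 5).
h: a_k = 0, 0, -4, 0, 7/6, 0, -1/5, 0, …
ICs: h(0) = 0, h′(0) = 0, h′′(0) = -8, h′′′(0) = 0, h′′′′(0) = 28.

f: a_k = 0, -6, 0, 4, 0, -4/5, 0, 8/105, …
g: a_k = 0, -2, 0, 2/3, 0, -2/5, 0, 2/7, …
f+g: L₀ = lclm(L_f,L_g), ord ≤ 2+2.
∫: right-multiply L₀ by Dx.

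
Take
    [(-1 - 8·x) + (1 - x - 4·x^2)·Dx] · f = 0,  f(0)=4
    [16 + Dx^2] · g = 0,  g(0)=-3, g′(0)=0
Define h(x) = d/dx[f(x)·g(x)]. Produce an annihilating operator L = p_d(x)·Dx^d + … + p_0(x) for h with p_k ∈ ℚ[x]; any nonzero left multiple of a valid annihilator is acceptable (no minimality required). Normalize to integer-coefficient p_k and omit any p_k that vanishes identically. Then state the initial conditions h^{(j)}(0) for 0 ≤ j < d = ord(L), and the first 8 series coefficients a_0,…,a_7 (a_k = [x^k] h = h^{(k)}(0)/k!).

f: a_k = 4, 4, 20, 36, 116, 260, 724, 1764, …
g: a_k = -3, 0, 24, 0, -32, 0, 256/15, 0, …
f·g: L₀ = L_f ⊗_s L_g, ord ≤ 1·2.
Differentiate: ansatz ord ≤ ord L₀ ⇒ L.
L = (-12 - 64·x - 224·x^2 + 256·x^3 + 512·x^4) + (-1 - 4·x + 48·x^2 + 128·x^3)·Dx + (1 - 3·x - 10·x^2 + 16·x^3 + 32·x^4)·Dx^2  (order 2).
h: a_k = -12, 72, -36, 16, -220, 1208/5, -14252/15, 1632/35, …
ICs: h(0) = -12, h′(0) = 72.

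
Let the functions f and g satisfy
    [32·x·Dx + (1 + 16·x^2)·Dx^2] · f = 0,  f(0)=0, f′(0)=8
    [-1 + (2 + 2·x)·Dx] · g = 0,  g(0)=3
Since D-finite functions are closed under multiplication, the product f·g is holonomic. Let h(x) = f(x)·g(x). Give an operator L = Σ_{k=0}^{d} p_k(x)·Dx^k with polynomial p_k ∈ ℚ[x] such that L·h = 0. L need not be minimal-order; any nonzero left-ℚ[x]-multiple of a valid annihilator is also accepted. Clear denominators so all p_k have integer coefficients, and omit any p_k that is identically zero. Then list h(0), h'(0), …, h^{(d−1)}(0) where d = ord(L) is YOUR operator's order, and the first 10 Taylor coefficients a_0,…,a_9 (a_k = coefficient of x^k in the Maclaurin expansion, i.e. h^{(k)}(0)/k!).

L = (3 - 64·x - 16·x^2) + (-4 + 124·x + 192·x^2 + 64·x^3)·Dx + (4 + 8·x + 68·x^2 + 128·x^3 + 64·x^4)·Dx^2  (order 2).
h: a_k = 0, 24, 12, -131, -125/2, 99509/80, 97129/160, -63582493/4480, -62254327/8960, 15179450477/86016, …
ICs: h(0) = 0, h′(0) = 24.

f: a_k = 0, 8, 0, -128/3, 0, 2048/5, 0, -32768/7, 0, 524288/9, …
g: a_k = 3, 3/2, -3/8, 3/16, -15/128, 21/256, -63/1024, 99/2048, -1287/32768, 2145/65536, …
h₀=f·g: eliminate ⇒ L₀, order ≤ 2·1.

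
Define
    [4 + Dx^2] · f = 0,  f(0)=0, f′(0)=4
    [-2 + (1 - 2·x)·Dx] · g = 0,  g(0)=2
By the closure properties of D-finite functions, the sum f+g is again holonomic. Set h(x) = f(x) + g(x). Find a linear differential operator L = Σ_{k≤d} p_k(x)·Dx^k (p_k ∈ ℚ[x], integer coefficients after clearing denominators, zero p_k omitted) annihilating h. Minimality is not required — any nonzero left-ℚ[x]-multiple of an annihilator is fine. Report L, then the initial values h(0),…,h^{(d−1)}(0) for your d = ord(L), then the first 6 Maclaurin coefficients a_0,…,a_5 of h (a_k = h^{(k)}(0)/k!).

L = (-56 + 32·x - 32·x^2) + (12 - 40·x + 48·x^2 - 32·x^3)·Dx + (-14 + 8·x - 8·x^2)·Dx^2 + (3 - 10·x + 12·x^2 - 8·x^3)·Dx^3  (order 3).
h: a_k = 2, 8, 8, 40/3, 32, 968/15, …
ICs: h(0) = 2, h′(0) = 8, h′′(0) = 16.

f: a_k = 0, 4, 0, -8/3, 0, 8/15, …
g: a_k = 2, 4, 8, 16, 32, 64, …
Sum ⇒ L₀ = lclm(L_f,L_g) in ℚ(x)⟨Dx⟩.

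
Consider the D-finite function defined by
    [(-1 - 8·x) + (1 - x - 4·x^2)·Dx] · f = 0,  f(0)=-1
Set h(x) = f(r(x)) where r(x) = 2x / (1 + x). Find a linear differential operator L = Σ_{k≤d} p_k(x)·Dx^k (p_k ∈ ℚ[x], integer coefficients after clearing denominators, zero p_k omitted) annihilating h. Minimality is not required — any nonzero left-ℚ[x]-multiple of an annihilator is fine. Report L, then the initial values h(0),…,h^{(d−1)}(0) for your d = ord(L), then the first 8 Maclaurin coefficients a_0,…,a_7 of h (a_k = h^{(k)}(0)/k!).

L = (2 + 34·x) + (-1 - x + 17·x^2 + 17·x^3)·Dx  (order 1).
h: a_k = -1, -2, -18, -34, -306, -578, -5202, -9826, …
ICs: h(0) = -1.

f: a_k = -1, -1, -5, -9, -29, -65, -181, -441, …
L₀ from L_f via x↦r, Dx↦r'^{-1}Dx.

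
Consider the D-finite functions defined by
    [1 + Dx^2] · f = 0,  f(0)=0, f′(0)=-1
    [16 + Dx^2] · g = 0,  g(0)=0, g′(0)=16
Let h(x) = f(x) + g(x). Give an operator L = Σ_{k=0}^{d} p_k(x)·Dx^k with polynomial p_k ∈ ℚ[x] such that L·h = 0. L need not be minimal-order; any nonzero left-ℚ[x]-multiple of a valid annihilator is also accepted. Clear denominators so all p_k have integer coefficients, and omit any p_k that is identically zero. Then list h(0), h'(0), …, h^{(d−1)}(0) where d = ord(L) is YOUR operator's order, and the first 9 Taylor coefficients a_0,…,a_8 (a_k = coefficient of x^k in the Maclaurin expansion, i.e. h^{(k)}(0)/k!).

f: a_k = 0, -1, 0, 1/6, 0, -1/120, 0, 1/5040, 0, …
g: a_k = 0, 16, 0, -128/3, 0, 512/15, 0, -4096/315, 0, …
f+g: L₀ = lclm(L_f,L_g), ord ≤ 2+2.
L = 16 + 17·Dx^2 + Dx^4  (order 4).
h: a_k = 0, 15, 0, -85/2, 0, 273/8, 0, -4369/336, 0, …
ICs: h(0) = 0, h′(0) = 15, h′′(0) = 0, h′′′(0) = -255.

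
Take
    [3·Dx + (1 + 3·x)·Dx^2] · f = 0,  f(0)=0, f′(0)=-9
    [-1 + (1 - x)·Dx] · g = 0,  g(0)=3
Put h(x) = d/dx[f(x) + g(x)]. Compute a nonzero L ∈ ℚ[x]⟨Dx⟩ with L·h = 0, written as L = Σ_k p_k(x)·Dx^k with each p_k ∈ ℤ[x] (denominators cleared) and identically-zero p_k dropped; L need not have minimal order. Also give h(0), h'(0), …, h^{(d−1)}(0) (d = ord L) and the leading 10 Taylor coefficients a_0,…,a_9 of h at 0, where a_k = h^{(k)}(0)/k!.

f: a_k = 0, -9, 27/2, -27, 243/4, -729/5, 729/2, -6561/7, 19683/8, -6561, …
g: a_k = 3, 3, 3, 3, 3, 3, 3, 3, 3, 3, …
h₀=f+g: left-lcm gives L₀, ord ≤ 3.
h=h₀': d/dx-closure on L₀ ⇒ L.
L = (-54 - 18·x) + (12 - 72·x - 36·x^2)·Dx + (5 + 13·x - 9·x^2 - 9·x^3)·Dx^2  (order 2).
h: a_k = -6, 33, -72, 255, -714, 2205, -6540, 19707, -59022, 177177, …
ICs: h(0) = -6, h′(0) = 33.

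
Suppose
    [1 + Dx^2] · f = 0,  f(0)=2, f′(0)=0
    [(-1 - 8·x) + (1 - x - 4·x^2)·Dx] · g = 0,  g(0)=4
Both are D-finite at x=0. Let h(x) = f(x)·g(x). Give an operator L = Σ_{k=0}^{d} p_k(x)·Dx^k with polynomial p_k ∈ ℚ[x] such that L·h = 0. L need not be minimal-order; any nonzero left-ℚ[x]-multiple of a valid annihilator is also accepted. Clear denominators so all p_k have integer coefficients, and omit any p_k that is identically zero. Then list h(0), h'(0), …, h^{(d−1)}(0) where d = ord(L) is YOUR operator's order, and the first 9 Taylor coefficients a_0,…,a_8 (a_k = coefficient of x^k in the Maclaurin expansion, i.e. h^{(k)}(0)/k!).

f: a_k = 2, 0, -1, 0, 1/12, 0, -1/360, 0, 1/20160, …
g: a_k = 4, 4, 20, 36, 116, 260, 724, 1764, 4660, …
L₀ := L_f ⊗_s L_g (sym. prod.), ord ≤ 2.
L = (7 + x + 4·x^2) + (2 + 16·x)·Dx + (-1 + x + 4·x^2)·Dx^2  (order 2).
h: a_k = 8, 8, 36, 68, 637/3, 1453/3, 120029/90, 294389/90, 14457427/1680, …
ICs: h(0) = 8, h′(0) = 8.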